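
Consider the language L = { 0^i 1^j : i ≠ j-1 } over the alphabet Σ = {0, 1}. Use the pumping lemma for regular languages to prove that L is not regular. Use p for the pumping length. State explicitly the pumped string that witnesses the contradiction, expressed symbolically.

0^{p+p!} 1^{p+p!+1}

Assume L is regular; let p be its pumping constant.
Choose w = 0^p 1^{p+p!+1}. Since p ≠ (p+p!+1)-1 = p+p!, w ∈ L; and |w| ≥ p.
Write w = xyz as guaranteed by the lemma, with |xy| ≤ p and |y| ≥ 1.
Since the first p symbols of w are all 0's and |xy| ≤ p, y lies entirely in the leading 0-block: y = 0^k for some k with 1 ≤ k ≤ p.
Since 1 ≤ k ≤ p, k divides p!; set t = 1 + p!/k. Then xy^t z has p + (p!/k)·k = p + p! copies of 0. Now the 0-count is p+p! and (1-count)-1 = (p+p!+1)-1 = p+p!, so i ≠ j-1 fails. So xy^t z = 0^{p+p!} 1^{p+p!+1} ∉ L.
This contradicts the pumping lemma, so L is not regular.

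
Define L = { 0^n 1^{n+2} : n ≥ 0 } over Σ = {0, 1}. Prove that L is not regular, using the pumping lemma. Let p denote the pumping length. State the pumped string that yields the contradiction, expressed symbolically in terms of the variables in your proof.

Toward a contradiction, assume L is regular with pumping length p.
Take w = 0^p 1^{p+2}. Then w ∈ L and |w| = 2p+2 ≥ p.
The pumping lemma gives a decomposition w = xyz where |xy| ≤ p and |y| ≥ 1.
Because |xy| ≤ p and w begins with p copies of 0, we have y = 0^k with 1 ≤ k ≤ p.
Pump with i = 2: xy^2z = 0^{p+k} 1^{p+2}. For this to lie in L we would need p+2 = (p+k)+2, which forces k = 0. But k ≥ 1, so xy^2z ∉ L.
This is a contradiction; hence L is not regular.

0^{p+k} 1^{p+2}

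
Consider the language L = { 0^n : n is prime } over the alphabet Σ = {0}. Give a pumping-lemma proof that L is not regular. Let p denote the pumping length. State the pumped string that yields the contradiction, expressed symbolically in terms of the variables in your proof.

0^{q(1+k)}

Assume L is regular; let p be its pumping constant.
Let q be a prime with q ≥ p+2 (infinitely many primes exist), and take w = 0^q ∈ L with |w| = q ≥ p.
By the pumping lemma, w = xyz with |xy| ≤ p and |y| ≥ 1.
Then y = 0^k for some k with 1 ≤ k ≤ p.
Since 1 ≤ k ≤ p, |xz| = q-k. Pump with i = q+1: |xy^{q+1}z| = (q-k)+(q+1)k = q+qk = q(1+k), which is composite (both factors ≥ 2). So xy^{q+1}z = 0^{q(1+k)} ∉ L.
Contradiction. Therefore L is not regular.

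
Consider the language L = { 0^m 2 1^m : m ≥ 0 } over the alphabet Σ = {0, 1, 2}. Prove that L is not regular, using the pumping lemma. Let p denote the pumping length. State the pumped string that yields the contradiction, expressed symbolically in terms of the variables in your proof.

Assume L is regular. Let p be the pumping length given by the pumping lemma.
Take w = 0^p 2 1^p ∈ L with |w| = 2p+1 ≥ p.
Write w = xyz as guaranteed by the lemma, with |xy| ≤ p and |y| > 0.
Since the first p symbols of w are all 0's and |xy| ≤ p, y lies entirely in the leading 0-block: y = 0^k for some k with 1 ≤ k ≤ p.
Pump with i = 2: xy^2z = 0^{p+k} 2 1^p, which would require p+k = p. But k ≥ 1, so xy^2z ∉ L.
This is a contradiction; hence L is not regular.

0^{p+k} 2 1^p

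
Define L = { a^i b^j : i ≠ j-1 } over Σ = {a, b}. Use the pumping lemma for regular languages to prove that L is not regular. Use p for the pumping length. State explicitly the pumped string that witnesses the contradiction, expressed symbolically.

Toward a contradiction, assume L is regular with pumping length p.
Choose w = a^p b^{p+p!+1}. Since p ≠ (p+p!+1)-1 = p+p!, w ∈ L; and |w| ≥ p.
By the pumping lemma, w = xyz with |xy| ≤ p and |y| > 0.
Since the first p symbols of w are all a's and |xy| ≤ p, y lies entirely in the leading a-block: y = a^k for some k with 1 ≤ k ≤ p.
Since 1 ≤ k ≤ p, k divides p!; set t = 1 + p!/k. Then xy^t z has p + (p!/k)·k = p + p! copies of a. Now the a-count is p+p! and (b-count)-1 = (p+p!+1)-1 = p+p!, so i ≠ j-1 fails. So xy^t z = a^{p+p!} b^{p+p!+1} ∉ L.
Contradiction. Therefore L is not regular.

a^{p+p!} b^{p+p!+1}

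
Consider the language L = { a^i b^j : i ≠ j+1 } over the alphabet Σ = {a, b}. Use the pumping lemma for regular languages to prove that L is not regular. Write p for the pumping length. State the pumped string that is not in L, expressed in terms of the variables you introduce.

Assume L is regular; let p be its pumping constant.
Choose w = a^p b^{p+p!-1}. Since p ≠ (p+p!-1)+1 = p+p!, w ∈ L; and |w| ≥ p.
By the pumping lemma, w = xyz with |xy| ≤ p and |y| > 0.
Since the first p symbols of w are all a's and |xy| ≤ p, y lies entirely in the leading a-block: y = a^k for some k with 1 ≤ k ≤ p.
Since 1 ≤ k ≤ p, k divides p!; set t = 1 + p!/k. Then xy^t z has p + (p!/k)·k = p + p! copies of a. Now the a-count is p+p! and (b-count)+1 = (p+p!-1)+1 = p+p!, so i ≠ j+1 fails. So xy^t z = a^{p+p!} b^{p+p!-1} ∉ L.
This contradicts the pumping lemma, so L is not regular.

a^{p+p!} b^{p+p!-1}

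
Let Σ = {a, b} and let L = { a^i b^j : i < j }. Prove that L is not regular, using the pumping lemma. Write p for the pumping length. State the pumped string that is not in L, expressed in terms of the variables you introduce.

Toward a contradiction, assume L is regular with pumping length p.
Choose w = a^p b^{p+1} ∈ L, with |w| = 2p+1 ≥ p.
The pumping lemma gives a decomposition w = xyz where |xy| ≤ p and |y| ≥ 1.
Since the first p symbols of w are all a's and |xy| ≤ p, y lies entirely in the leading a-block: y = a^k for some k with 1 ≤ k ≤ p.
Consider xy^2z = a^{p+k} b^{p+1}. Since k ≥ 1, the a-count p+k is at least p+1, so i < j fails; thus xy^2z ∉ L.
This contradicts the pumping lemma, so L is not regular.

a^{p+k} b^{p+1}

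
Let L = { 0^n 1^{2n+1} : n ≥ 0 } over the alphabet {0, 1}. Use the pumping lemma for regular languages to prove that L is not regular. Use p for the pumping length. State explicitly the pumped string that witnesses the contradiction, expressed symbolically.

0^{p+k} 1^{2p+1}

Assume L is regular. Let p be the pumping length given by the pumping lemma.
Choose w = 0^p 1^{2p+1}, which is in L with |w| = 3p+1 ≥ p.
The pumping lemma gives a decomposition w = xyz where |xy| ≤ p and |y| > 0.
Since the first p symbols of w are all 0's and |xy| ≤ p, y lies entirely in the leading 0-block: y = 0^k for some k with 1 ≤ k ≤ p.
Pump with i = 2: xy^2z = 0^{p+k} 1^{2p+1}. For this to lie in L we would need 2p+1 = 2(p+k)+1, which forces k = 0. But k ≥ 1, so xy^2z ∉ L.
This contradicts the pumping lemma, so L is not regular.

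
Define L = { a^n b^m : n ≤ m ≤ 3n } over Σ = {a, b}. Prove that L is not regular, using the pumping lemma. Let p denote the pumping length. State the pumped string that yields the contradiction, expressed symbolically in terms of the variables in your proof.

a^{p+k} b^p

Assume L is regular. Let p be the pumping length given by the pumping lemma.
Take w = a^p b^p ∈ L (since p ≤ p ≤ 3p), with |w| = 2p ≥ p.
By the pumping lemma, w = xyz with |xy| ≤ p and |y| ≥ 1.
Since the first p symbols of w are all a's and |xy| ≤ p, y lies entirely in the leading a-block: y = a^k for some k with 1 ≤ k ≤ p.
Pump with i = 2: xy^2z = a^{p+k} b^p. Now n = p+k > p = m, so the condition n ≤ m fails. Thus xy^2z ∉ L.
This contradicts the pumping lemma, so L is not regular.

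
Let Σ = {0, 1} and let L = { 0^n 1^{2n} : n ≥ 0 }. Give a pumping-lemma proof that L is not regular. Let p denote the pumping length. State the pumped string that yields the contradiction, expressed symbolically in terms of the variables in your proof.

Toward a contradiction, assume L is regular with pumping length p.
Choose w = 0^p 1^{2p}, which is in L with |w| = 3p ≥ p.
The pumping lemma gives a decomposition w = xyz where |xy| ≤ p and y is nonempty.
The first p characters of w are 0's, so xy (and hence y) consists only of 0's. Write y = 0^k, 1 ≤ k ≤ p.
Pump with i = 2: xy^2z = 0^{p+k} 1^{2p}. For this to lie in L we would need 2p = 2(p+k), which forces k = 0. But k ≥ 1, so xy^2z ∉ L.
This is a contradiction; hence L is not regular.

0^{p+k} 1^{2p}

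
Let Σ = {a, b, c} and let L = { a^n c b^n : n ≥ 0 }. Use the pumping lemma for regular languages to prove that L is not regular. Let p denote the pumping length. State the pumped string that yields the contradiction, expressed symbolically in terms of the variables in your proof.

Assume L is regular. Let p be the pumping length given by the pumping lemma.
Take w = a^p c b^p ∈ L with |w| = 2p+1 ≥ p.
By the pumping lemma, w = xyz with |xy| ≤ p and y is nonempty.
Because |xy| ≤ p and w begins with p copies of a, we have y = a^k with 1 ≤ k ≤ p.
Pump with i = 2: xy^2z = a^{p+k} c b^p, which would require p+k = p. But k ≥ 1, so xy^2z ∉ L.
Contradiction. Therefore L is not regular.

a^{p+k} c b^p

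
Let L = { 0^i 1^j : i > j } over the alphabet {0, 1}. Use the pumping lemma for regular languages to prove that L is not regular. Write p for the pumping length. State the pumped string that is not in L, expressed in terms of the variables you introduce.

0^{p+1-k} 1^p

Assume L is regular. Let p be the pumping length given by the pumping lemma.
Choose w = 0^{p+1} 1^p ∈ L, with |w| = 2p+1 ≥ p.
Write w = xyz as guaranteed by the lemma, with |xy| ≤ p and |y| ≥ 1.
The first p characters of w are 0's, so xy (and hence y) consists only of 0's. Write y = 0^k, 1 ≤ k ≤ p.
Consider xy^0z = xz = 0^{p+1-k} 1^p. Since k ≥ 1, the 0-count p+1-k is at most p, so i > j fails; thus xz ∉ L.
Contradiction. Therefore L is not regular.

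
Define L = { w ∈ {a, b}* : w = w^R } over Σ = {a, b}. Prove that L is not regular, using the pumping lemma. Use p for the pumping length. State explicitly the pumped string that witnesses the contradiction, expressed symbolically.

Toward a contradiction, assume L is regular with pumping length p.
Take w = a^p b a^p, a palindrome of length 2p+1 ≥ p.
Write w = xyz as guaranteed by the lemma, with |xy| ≤ p and |y| > 0.
Since the first p symbols of w are all a's and |xy| ≤ p, y lies entirely in the leading a-block: y = a^k for some k with 1 ≤ k ≤ p.
Pump with i = 2: xy^2z = a^{p+k} b a^p. Its reverse is a^p b a^{p+k}, which differs from xy^2z since k ≥ 1. So xy^2z is not a palindrome and xy^2z ∉ L.
This contradicts the pumping lemma, so L is not regular.

a^{p+k} b a^p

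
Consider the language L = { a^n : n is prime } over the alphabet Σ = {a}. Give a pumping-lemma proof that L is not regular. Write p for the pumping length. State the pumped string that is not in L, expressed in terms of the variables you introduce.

a^{q(1+k)}

Assume L is regular; let p be its pumping constant.
Let q be a prime with q ≥ p+2 (infinitely many primes exist), and take w = a^q ∈ L with |w| = q ≥ p.
By the pumping lemma, w = xyz with |xy| ≤ p and y is nonempty.
Then y = a^k for some k with 1 ≤ k ≤ p.
Since 1 ≤ k ≤ p, |xz| = q-k. Pump with i = q+1: |xy^{q+1}z| = (q-k)+(q+1)k = q+qk = q(1+k), which is composite (both factors ≥ 2). So xy^{q+1}z = a^{q(1+k)} ∉ L.
Contradiction. Therefore L is not regular.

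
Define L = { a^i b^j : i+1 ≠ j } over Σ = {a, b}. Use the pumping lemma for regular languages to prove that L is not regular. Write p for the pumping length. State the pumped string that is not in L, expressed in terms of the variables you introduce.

a^{p+p!} b^{p+p!+1}

Toward a contradiction, assume L is regular with pumping length p.
Choose w = a^p b^{p+p!+1}. Since p ≠ (p+p!+1)-1 = p+p!, w ∈ L; and |w| ≥ p.
The pumping lemma gives a decomposition w = xyz where |xy| ≤ p and y is nonempty.
The first p characters of w are a's, so xy (and hence y) consists only of a's. Write y = a^k, 1 ≤ k ≤ p.
Since 1 ≤ k ≤ p, k divides p!; set t = 1 + p!/k. Then xy^t z has p + (p!/k)·k = p + p! copies of a. Now the a-count is p+p! and (b-count)-1 = (p+p!+1)-1 = p+p!, so i+1 ≠ j fails. So xy^t z = a^{p+p!} b^{p+p!+1} ∉ L.
This contradicts the pumping lemma, so L is not regular.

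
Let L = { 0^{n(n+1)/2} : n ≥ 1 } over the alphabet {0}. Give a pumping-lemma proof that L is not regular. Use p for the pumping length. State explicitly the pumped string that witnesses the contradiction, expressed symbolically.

Assume L is regular. Let p be the pumping length given by the pumping lemma.
Take w = 0^{p(p+1)/2} ∈ L with |w| = p(p+1)/2 ≥ p.
The pumping lemma gives a decomposition w = xyz where |xy| ≤ p and y is nonempty.
Then y = 0^k for some k with 1 ≤ k ≤ p.
Pump with i = 2: xy^2z = 0^{p(p+1)/2+k}. Since 1 ≤ k ≤ p, p(p+1)/2 < p(p+1)/2+k ≤ p(p+1)/2+p < (p+1)(p+2)/2, so p(p+1)/2+k is strictly between consecutive triangular numbers. So xy^2z ∉ L.
Contradiction. Therefore L is not regular.

0^{p(p+1)/2+k}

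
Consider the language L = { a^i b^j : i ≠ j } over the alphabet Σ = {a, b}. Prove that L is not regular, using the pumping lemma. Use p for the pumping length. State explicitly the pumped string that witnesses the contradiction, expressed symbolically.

Assume L is regular; let p be its pumping constant.
Choose w = a^p b^{p+p!}. Since p ≠ p+p!, w ∈ L; and |w| ≥ p.
The pumping lemma gives a decomposition w = xyz where |xy| ≤ p and |y| > 0.
The first p characters of w are a's, so xy (and hence y) consists only of a's. Write y = a^k, 1 ≤ k ≤ p.
Since 1 ≤ k ≤ p, k divides p!; set t = 1 + p!/k. Then xy^t z has p + (p!/k)·k = p + p! copies of a. Now the a-count equals the b-count, so i ≠ j fails. So xy^t z = a^{p+p!} b^{p+p!} ∉ L.
This contradicts the pumping lemma, so L is not regular.

a^{p+p!} b^{p+p!}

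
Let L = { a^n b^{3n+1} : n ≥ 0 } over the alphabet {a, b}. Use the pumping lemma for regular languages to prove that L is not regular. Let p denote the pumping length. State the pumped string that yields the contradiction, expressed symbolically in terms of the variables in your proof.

Toward a contradiction, assume L is regular with pumping length p.
Choose w = a^p b^{3p+1}, which is in L with |w| = 4p+1 ≥ p.
By the pumping lemma, w = xyz with |xy| ≤ p and |y| ≥ 1.
The first p characters of w are a's, so xy (and hence y) consists only of a's. Write y = a^k, 1 ≤ k ≤ p.
Pump with i = 2: xy^2z = a^{p+k} b^{3p+1}. For this to lie in L we would need 3p+1 = 3(p+k)+1, which forces k = 0. But k ≥ 1, so xy^2z ∉ L.
Contradiction. Therefore L is not regular.

a^{p+k} b^{3p+1}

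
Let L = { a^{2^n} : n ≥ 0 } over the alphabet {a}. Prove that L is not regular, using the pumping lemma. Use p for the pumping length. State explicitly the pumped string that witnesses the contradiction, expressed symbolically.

Assume L is regular. Let p be the pumping length given by the pumping lemma.
Take w = a^{2^p} ∈ L with |w| = 2^p ≥ p.
Write w = xyz as guaranteed by the lemma, with |xy| ≤ p and |y| ≥ 1.
Then y = a^k for some k with 1 ≤ k ≤ p.
Pump with i = 2: xy^2z = a^{2^p+k}. Since 1 ≤ k ≤ p < 2^p, we have 2^p < 2^p+k < 2^{p+1}, so 2^p+k is not a power of 2. So xy^2z ∉ L.
Contradiction. Therefore L is not regular.

a^{2^p+k}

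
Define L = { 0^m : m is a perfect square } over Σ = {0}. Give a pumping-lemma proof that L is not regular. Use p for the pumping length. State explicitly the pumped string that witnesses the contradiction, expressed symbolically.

0^{p²+k}

Suppose for contradiction that L is regular, and let p be the pumping length.
Take w = 0^{p²} ∈ L with |w| = p² ≥ p.
Write w = xyz as guaranteed by the lemma, with |xy| ≤ p and |y| ≥ 1.
Then y = 0^k for some k with 1 ≤ k ≤ p.
Pump with i = 2: xy^2z = 0^{p²+k}. Since 1 ≤ k ≤ p, p² < p²+k ≤ p²+p < (p+1)², so p²+k lies strictly between consecutive squares and is not a perfect square. So xy^2z ∉ L.
Contradiction. Therefore L is not regular.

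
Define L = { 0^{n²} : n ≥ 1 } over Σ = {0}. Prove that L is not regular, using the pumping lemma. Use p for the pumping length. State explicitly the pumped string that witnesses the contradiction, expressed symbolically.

0^{p²+k}

Assume L is regular. Let p be the pumping length given by the pumping lemma.
Take w = 0^{p²} ∈ L with |w| = p² ≥ p.
The pumping lemma gives a decomposition w = xyz where |xy| ≤ p and y is nonempty.
Then y = 0^k for some k with 1 ≤ k ≤ p.
Pump with i = 2: xy^2z = 0^{p²+k}. Since 1 ≤ k ≤ p, p² < p²+k ≤ p²+p < (p+1)², so p²+k lies strictly between consecutive squares and is not a perfect square. So xy^2z ∉ L.
This is a contradiction; hence L is not regular.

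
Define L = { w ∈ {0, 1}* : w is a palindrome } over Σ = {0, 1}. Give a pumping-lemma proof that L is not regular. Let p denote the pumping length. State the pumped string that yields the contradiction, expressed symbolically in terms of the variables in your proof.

0^{p+k} 1 0^p

Assume L is regular; let p be its pumping constant.
Take w = 0^p 1 0^p, a palindrome of length 2p+1 ≥ p.
Write w = xyz as guaranteed by the lemma, with |xy| ≤ p and y is nonempty.
Because |xy| ≤ p and w begins with p copies of 0, we have y = 0^k with 1 ≤ k ≤ p.
Pump with i = 2: xy^2z = 0^{p+k} 1 0^p. Its reverse is 0^p 1 0^{p+k}, which differs from xy^2z since k ≥ 1. So xy^2z is not a palindrome and xy^2z ∉ L.
This is a contradiction; hence L is not regular.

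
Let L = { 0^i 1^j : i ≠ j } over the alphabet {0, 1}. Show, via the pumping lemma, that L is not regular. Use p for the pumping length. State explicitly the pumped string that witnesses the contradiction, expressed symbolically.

0^{p+p!} 1^{p+p!}

Assume L is regular. Let p be the pumping length given by the pumping lemma.
Choose w = 0^p 1^{p+p!}. Since p ≠ p+p!, w ∈ L; and |w| ≥ p.
The pumping lemma gives a decomposition w = xyz where |xy| ≤ p and |y| ≥ 1.
Since the first p symbols of w are all 0's and |xy| ≤ p, y lies entirely in the leading 0-block: y = 0^k for some k with 1 ≤ k ≤ p.
Since 1 ≤ k ≤ p, k divides p!; set t = 1 + p!/k. Then xy^t z has p + (p!/k)·k = p + p! copies of 0. Now the 0-count equals the 1-count, so i ≠ j fails. So xy^t z = 0^{p+p!} 1^{p+p!} ∉ L.
This is a contradiction; hence L is not regular.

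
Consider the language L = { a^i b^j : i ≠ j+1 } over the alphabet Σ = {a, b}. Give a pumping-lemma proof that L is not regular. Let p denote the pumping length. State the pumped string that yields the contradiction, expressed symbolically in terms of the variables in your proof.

Toward a contradiction, assume L is regular with pumping length p.
Choose w = a^p b^{p+p!-1}. Since p ≠ (p+p!-1)+1 = p+p!, w ∈ L; and |w| ≥ p.
By the pumping lemma, w = xyz with |xy| ≤ p and |y| > 0.
Since the first p symbols of w are all a's and |xy| ≤ p, y lies entirely in the leading a-block: y = a^k for some k with 1 ≤ k ≤ p.
Since 1 ≤ k ≤ p, k divides p!; set t = 1 + p!/k. Then xy^t z has p + (p!/k)·k = p + p! copies of a. Now the a-count is p+p! and (b-count)+1 = (p+p!-1)+1 = p+p!, so i ≠ j+1 fails. So xy^t z = a^{p+p!} b^{p+p!-1} ∉ L.
Contradiction. Therefore L is not regular.

a^{p+p!} b^{p+p!-1}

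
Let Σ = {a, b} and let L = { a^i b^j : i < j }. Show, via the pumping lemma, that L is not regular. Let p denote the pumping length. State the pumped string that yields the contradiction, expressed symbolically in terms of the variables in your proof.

Assume L is regular. Let p be the pumping length given by the pumping lemma.
Choose w = a^p b^{p+1} ∈ L, with |w| = 2p+1 ≥ p.
Write w = xyz as guaranteed by the lemma, with |xy| ≤ p and |y| > 0.
Since the first p symbols of w are all a's and |xy| ≤ p, y lies entirely in the leading a-block: y = a^k for some k with 1 ≤ k ≤ p.
Consider xy^2z = a^{p+k} b^{p+1}. Since k ≥ 1, the a-count p+k is at least p+1, so i < j fails; thus xy^2z ∉ L.
This contradicts the pumping lemma, so L is not regular.

a^{p+k} b^{p+1}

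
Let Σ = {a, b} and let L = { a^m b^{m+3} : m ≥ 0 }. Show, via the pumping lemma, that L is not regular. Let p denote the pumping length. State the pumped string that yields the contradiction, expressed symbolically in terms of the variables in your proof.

a^{p+k} b^{p+3}

Suppose for contradiction that L is regular, and let p be the pumping length.
Choose w = a^p b^{p+3}, which is in L with |w| = 2p+3 ≥ p.
The pumping lemma gives a decomposition w = xyz where |xy| ≤ p and |y| ≥ 1.
Because |xy| ≤ p and w begins with p copies of a, we have y = a^k with 1 ≤ k ≤ p.
Pump with i = 2: xy^2z = a^{p+k} b^{p+3}. For this to lie in L we would need p+3 = (p+k)+3, which forces k = 0. But k ≥ 1, so xy^2z ∉ L.
This is a contradiction; hence L is not regular.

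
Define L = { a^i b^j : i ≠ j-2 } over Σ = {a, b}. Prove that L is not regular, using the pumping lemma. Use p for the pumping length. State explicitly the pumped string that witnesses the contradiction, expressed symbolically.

Suppose for contradiction that L is regular, and let p be the pumping length.
Choose w = a^p b^{p+p!+2}. Since p ≠ (p+p!+2)-2 = p+p!, w ∈ L; and |w| ≥ p.
Write w = xyz as guaranteed by the lemma, with |xy| ≤ p and y is nonempty.
Because |xy| ≤ p and w begins with p copies of a, we have y = a^k with 1 ≤ k ≤ p.
Since 1 ≤ k ≤ p, k divides p!; set t = 1 + p!/k. Then xy^t z has p + (p!/k)·k = p + p! copies of a. Now the a-count is p+p! and (b-count)-2 = (p+p!+2)-2 = p+p!, so i ≠ j-2 fails. So xy^t z = a^{p+p!} b^{p+p!+2} ∉ L.
Contradiction. Therefore L is not regular.

a^{p+p!} b^{p+p!+2}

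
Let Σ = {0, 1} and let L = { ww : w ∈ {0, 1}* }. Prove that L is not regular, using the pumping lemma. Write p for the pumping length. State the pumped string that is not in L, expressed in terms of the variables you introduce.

Assume L is regular; let p be its pumping constant.
Take w = 0^p 1^p 0^p 1^p = uu where u = 0^p1^p; then w ∈ L and |w| = 4p ≥ p.
The pumping lemma gives a decomposition w = xyz where |xy| ≤ p and |y| ≥ 1.
Because |xy| ≤ p and w begins with p copies of 0, we have y = 0^k with 1 ≤ k ≤ p.
Pump with i = 2: xy^2z = 0^{p+k} 1^p 0^p 1^p, of length 4p+k. Suppose this equals vv. The string starts with 0 and ends with 1, so v does too; thus the boundary between the two copies of v is a 1→0 transition. There is exactly one such transition, at position 2p+k, so |v| = 2p+k and |vv| = 4p+2k ≠ 4p+k since k ≥ 1. So xy^2z ∉ L.
This contradicts the pumping lemma, so L is not regular.

0^{p+k} 1^p 0^p 1^p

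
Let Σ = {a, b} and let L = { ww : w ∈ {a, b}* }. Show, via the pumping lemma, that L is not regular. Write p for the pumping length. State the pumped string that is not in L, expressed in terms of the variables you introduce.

Assume L is regular. Let p be the pumping length given by the pumping lemma.
Take w = a^p b^p a^p b^p = uu where u = a^pb^p; then w ∈ L and |w| = 4p ≥ p.
Write w = xyz as guaranteed by the lemma, with |xy| ≤ p and |y| ≥ 1.
The first p characters of w are a's, so xy (and hence y) consists only of a's. Write y = a^k, 1 ≤ k ≤ p.
Pump with i = 2: xy^2z = a^{p+k} b^p a^p b^p, of length 4p+k. Suppose this equals vv. The string starts with a and ends with b, so v does too; thus the boundary between the two copies of v is a b→a transition. There is exactly one such transition, at position 2p+k, so |v| = 2p+k and |vv| = 4p+2k ≠ 4p+k since k ≥ 1. So xy^2z ∉ L.
This contradicts the pumping lemma, so L is not regular.

a^{p+k} b^p a^p b^p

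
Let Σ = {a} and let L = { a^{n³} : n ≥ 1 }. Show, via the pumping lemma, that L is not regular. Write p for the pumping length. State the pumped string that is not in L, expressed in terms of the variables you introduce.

a^{p³+k}

Toward a contradiction, assume L is regular with pumping length p.
Take w = a^{p³} ∈ L with |w| = p³ ≥ p.
Write w = xyz as guaranteed by the lemma, with |xy| ≤ p and |y| > 0.
Then y = a^k for some k with 1 ≤ k ≤ p.
Pump with i = 2: xy^2z = a^{p³+k}. Since 1 ≤ k ≤ p, p³ < p³+k ≤ p³+p < p³+3p²+3p+1 = (p+1)³, so p³+k is not a perfect cube. So xy^2z ∉ L.
Contradiction. Therefore L is not regular.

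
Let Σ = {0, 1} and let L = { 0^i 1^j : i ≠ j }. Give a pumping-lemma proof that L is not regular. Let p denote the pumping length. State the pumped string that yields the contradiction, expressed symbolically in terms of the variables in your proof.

0^{p+p!} 1^{p+p!}

Suppose for contradiction that L is regular, and let p be the pumping length.
Choose w = 0^p 1^{p+p!}. Since p ≠ p+p!, w ∈ L; and |w| ≥ p.
By the pumping lemma, w = xyz with |xy| ≤ p and |y| > 0.
Since the first p symbols of w are all 0's and |xy| ≤ p, y lies entirely in the leading 0-block: y = 0^k for some k with 1 ≤ k ≤ p.
Since 1 ≤ k ≤ p, k divides p!; set t = 1 + p!/k. Then xy^t z has p + (p!/k)·k = p + p! copies of 0. Now the 0-count equals the 1-count, so i ≠ j fails. So xy^t z = 0^{p+p!} 1^{p+p!} ∉ L.
This is a contradiction; hence L is not regular.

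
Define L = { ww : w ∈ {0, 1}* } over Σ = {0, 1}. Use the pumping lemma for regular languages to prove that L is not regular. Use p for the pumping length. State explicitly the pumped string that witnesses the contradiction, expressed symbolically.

0^{p+k} 1^p 0^p 1^p

Suppose for contradiction that L is regular, and let p be the pumping length.
Take w = 0^p 1^p 0^p 1^p = uu where u = 0^p1^p; then w ∈ L and |w| = 4p ≥ p.
Write w = xyz as guaranteed by the lemma, with |xy| ≤ p and |y| > 0.
Because |xy| ≤ p and w begins with p copies of 0, we have y = 0^k with 1 ≤ k ≤ p.
Pump with i = 2: xy^2z = 0^{p+k} 1^p 0^p 1^p, of length 4p+k. Suppose this equals vv. The string starts with 0 and ends with 1, so v does too; thus the boundary between the two copies of v is a 1→0 transition. There is exactly one such transition, at position 2p+k, so |v| = 2p+k and |vv| = 4p+2k ≠ 4p+k since k ≥ 1. So xy^2z ∉ L.
This contradicts the pumping lemma, so L is not regular.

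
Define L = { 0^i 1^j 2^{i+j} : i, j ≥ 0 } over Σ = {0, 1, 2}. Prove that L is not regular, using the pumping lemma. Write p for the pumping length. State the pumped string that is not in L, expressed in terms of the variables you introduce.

0^{p+k} 1^p 2^{2p}

Suppose for contradiction that L is regular, and let p be the pumping length.
Take w = 0^p 1^p 2^{2p} ∈ L (with i=j=p, i+j=2p), |w| = 4p ≥ p.
By the pumping lemma, w = xyz with |xy| ≤ p and |y| ≥ 1.
Because |xy| ≤ p and w begins with p copies of 0, we have y = 0^k with 1 ≤ k ≤ p.
Consider xy^2z = 0^{p+k} 1^p 2^{2p}. Now the 0- and 1-counts sum to 2p+k, but the 2-count is 2p ≠ 2p+k. So xy^2z ∉ L.
This is a contradiction; hence L is not regular.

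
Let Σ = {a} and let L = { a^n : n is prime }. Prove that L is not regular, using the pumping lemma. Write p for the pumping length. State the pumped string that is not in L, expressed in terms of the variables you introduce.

Toward a contradiction, assume L is regular with pumping length p.
Let q be a prime with q ≥ p+2 (infinitely many primes exist), and take w = a^q ∈ L with |w| = q ≥ p.
Write w = xyz as guaranteed by the lemma, with |xy| ≤ p and |y| > 0.
Then y = a^k for some k with 1 ≤ k ≤ p.
Since 1 ≤ k ≤ p, |xz| = q-k. Pump with i = q+1: |xy^{q+1}z| = (q-k)+(q+1)k = q+qk = q(1+k), which is composite (both factors ≥ 2). So xy^{q+1}z = a^{q(1+k)} ∉ L.
This contradicts the pumping lemma, so L is not regular.

a^{q(1+k)}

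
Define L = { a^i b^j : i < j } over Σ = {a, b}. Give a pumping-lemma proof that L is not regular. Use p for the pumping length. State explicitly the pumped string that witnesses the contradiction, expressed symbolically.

Suppose for contradiction that L is regular, and let p be the pumping length.
Choose w = a^p b^{p+1} ∈ L, with |w| = 2p+1 ≥ p.
Write w = xyz as guaranteed by the lemma, with |xy| ≤ p and y is nonempty.
Because |xy| ≤ p and w begins with p copies of a, we have y = a^k with 1 ≤ k ≤ p.
Consider xy^2z = a^{p+k} b^{p+1}. Since k ≥ 1, the a-count p+k is at least p+1, so i < j fails; thus xy^2z ∉ L.
This is a contradiction; hence L is not regular.

a^{p+k} b^{p+1}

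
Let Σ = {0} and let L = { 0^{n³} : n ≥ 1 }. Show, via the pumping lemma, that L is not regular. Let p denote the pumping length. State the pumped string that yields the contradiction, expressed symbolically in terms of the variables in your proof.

Assume L is regular. Let p be the pumping length given by the pumping lemma.
Take w = 0^{p³} ∈ L with |w| = p³ ≥ p.
By the pumping lemma, w = xyz with |xy| ≤ p and |y| > 0.
Then y = 0^k for some k with 1 ≤ k ≤ p.
Pump with i = 2: xy^2z = 0^{p³+k}. Since 1 ≤ k ≤ p, p³ < p³+k ≤ p³+p < p³+3p²+3p+1 = (p+1)³, so p³+k is not a perfect cube. So xy^2z ∉ L.
This contradicts the pumping lemma, so L is not regular.

0^{p³+k}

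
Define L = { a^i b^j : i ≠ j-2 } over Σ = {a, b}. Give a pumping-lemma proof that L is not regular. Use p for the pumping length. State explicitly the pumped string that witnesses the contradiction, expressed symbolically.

a^{p+p!} b^{p+p!+2}

Suppose for contradiction that L is regular, and let p be the pumping length.
Choose w = a^p b^{p+p!+2}. Since p ≠ (p+p!+2)-2 = p+p!, w ∈ L; and |w| ≥ p.
Write w = xyz as guaranteed by the lemma, with |xy| ≤ p and y is nonempty.
The first p characters of w are a's, so xy (and hence y) consists only of a's. Write y = a^k, 1 ≤ k ≤ p.
Since 1 ≤ k ≤ p, k divides p!; set t = 1 + p!/k. Then xy^t z has p + (p!/k)·k = p + p! copies of a. Now the a-count is p+p! and (b-count)-2 = (p+p!+2)-2 = p+p!, so i ≠ j-2 fails. So xy^t z = a^{p+p!} b^{p+p!+2} ∉ L.
This contradicts the pumping lemma, so L is not regular.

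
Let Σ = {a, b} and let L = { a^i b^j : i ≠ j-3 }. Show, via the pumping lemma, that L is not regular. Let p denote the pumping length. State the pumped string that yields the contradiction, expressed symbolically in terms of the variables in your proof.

Assume L is regular; let p be its pumping constant.
Choose w = a^p b^{p+p!+3}. Since p ≠ (p+p!+3)-3 = p+p!, w ∈ L; and |w| ≥ p.
Write w = xyz as guaranteed by the lemma, with |xy| ≤ p and |y| > 0.
The first p characters of w are a's, so xy (and hence y) consists only of a's. Write y = a^k, 1 ≤ k ≤ p.
Since 1 ≤ k ≤ p, k divides p!; set t = 1 + p!/k. Then xy^t z has p + (p!/k)·k = p + p! copies of a. Now the a-count is p+p! and (b-count)-3 = (p+p!+3)-3 = p+p!, so i ≠ j-3 fails. So xy^t z = a^{p+p!} b^{p+p!+3} ∉ L.
This contradicts the pumping lemma, so L is not regular.

a^{p+p!} b^{p+p!+3}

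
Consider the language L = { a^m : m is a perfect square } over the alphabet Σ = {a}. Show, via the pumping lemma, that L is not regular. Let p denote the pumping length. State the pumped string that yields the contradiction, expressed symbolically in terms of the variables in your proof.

a^{p²+k}

Toward a contradiction, assume L is regular with pumping length p.
Take w = a^{p²} ∈ L with |w| = p² ≥ p.
Write w = xyz as guaranteed by the lemma, with |xy| ≤ p and |y| ≥ 1.
Then y = a^k for some k with 1 ≤ k ≤ p.
Pump with i = 2: xy^2z = a^{p²+k}. Since 1 ≤ k ≤ p, p² < p²+k ≤ p²+p < (p+1)², so p²+k lies strictly between consecutive squares and is not a perfect square. So xy^2z ∉ L.
This is a contradiction; hence L is not regular.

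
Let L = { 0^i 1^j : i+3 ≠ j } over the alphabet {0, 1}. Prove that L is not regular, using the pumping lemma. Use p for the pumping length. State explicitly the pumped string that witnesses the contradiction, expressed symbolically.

Suppose for contradiction that L is regular, and let p be the pumping length.
Choose w = 0^p 1^{p+p!+3}. Since p ≠ (p+p!+3)-3 = p+p!, w ∈ L; and |w| ≥ p.
Write w = xyz as guaranteed by the lemma, with |xy| ≤ p and |y| ≥ 1.
Because |xy| ≤ p and w begins with p copies of 0, we have y = 0^k with 1 ≤ k ≤ p.
Since 1 ≤ k ≤ p, k divides p!; set t = 1 + p!/k. Then xy^t z has p + (p!/k)·k = p + p! copies of 0. Now the 0-count is p+p! and (1-count)-3 = (p+p!+3)-3 = p+p!, so i+3 ≠ j fails. So xy^t z = 0^{p+p!} 1^{p+p!+3} ∉ L.
This is a contradiction; hence L is not regular.

0^{p+p!} 1^{p+p!+3}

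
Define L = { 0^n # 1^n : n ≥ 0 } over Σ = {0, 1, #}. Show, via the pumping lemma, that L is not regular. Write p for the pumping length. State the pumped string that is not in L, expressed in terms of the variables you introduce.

Suppose for contradiction that L is regular, and let p be the pumping length.
Take w = 0^p # 1^p ∈ L with |w| = 2p+1 ≥ p.
The pumping lemma gives a decomposition w = xyz where |xy| ≤ p and |y| > 0.
Since the first p symbols of w are all 0's and |xy| ≤ p, y lies entirely in the leading 0-block: y = 0^k for some k with 1 ≤ k ≤ p.
Pump with i = 2: xy^2z = 0^{p+k} # 1^p, which would require p+k = p. But k ≥ 1, so xy^2z ∉ L.
Contradiction. Therefore L is not regular.

0^{p+k} # 1^p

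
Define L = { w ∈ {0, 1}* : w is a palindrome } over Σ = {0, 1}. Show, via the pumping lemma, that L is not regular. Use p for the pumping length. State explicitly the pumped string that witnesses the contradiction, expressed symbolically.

0^{p+k} 1 0^p

Toward a contradiction, assume L is regular with pumping length p.
Take w = 0^p 1 0^p, a palindrome of length 2p+1 ≥ p.
The pumping lemma gives a decomposition w = xyz where |xy| ≤ p and |y| > 0.
The first p characters of w are 0's, so xy (and hence y) consists only of 0's. Write y = 0^k, 1 ≤ k ≤ p.
Pump with i = 2: xy^2z = 0^{p+k} 1 0^p. Its reverse is 0^p 1 0^{p+k}, which differs from xy^2z since k ≥ 1. So xy^2z is not a palindrome and xy^2z ∉ L.
This is a contradiction; hence L is not regular.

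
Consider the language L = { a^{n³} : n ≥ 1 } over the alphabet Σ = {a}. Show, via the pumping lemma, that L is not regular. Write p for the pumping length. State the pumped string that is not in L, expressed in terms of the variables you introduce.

a^{p³+k}

Assume L is regular. Let p be the pumping length given by the pumping lemma.
Take w = a^{p³} ∈ L with |w| = p³ ≥ p.
Write w = xyz as guaranteed by the lemma, with |xy| ≤ p and y is nonempty.
Then y = a^k for some k with 1 ≤ k ≤ p.
Pump with i = 2: xy^2z = a^{p³+k}. Since 1 ≤ k ≤ p, p³ < p³+k ≤ p³+p < p³+3p²+3p+1 = (p+1)³, so p³+k is not a perfect cube. So xy^2z ∉ L.
Contradiction. Therefore L is not regular.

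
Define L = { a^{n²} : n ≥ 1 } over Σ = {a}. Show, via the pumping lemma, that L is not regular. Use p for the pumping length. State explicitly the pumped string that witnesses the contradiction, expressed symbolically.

Assume L is regular; let p be its pumping constant.
Take w = a^{p²} ∈ L with |w| = p² ≥ p.
By the pumping lemma, w = xyz with |xy| ≤ p and |y| > 0.
Then y = a^k for some k with 1 ≤ k ≤ p.
Pump with i = 2: xy^2z = a^{p²+k}. Since 1 ≤ k ≤ p, p² < p²+k ≤ p²+p < (p+1)², so p²+k lies strictly between consecutive squares and is not a perfect square. So xy^2z ∉ L.
This is a contradiction; hence L is not regular.

a^{p²+k}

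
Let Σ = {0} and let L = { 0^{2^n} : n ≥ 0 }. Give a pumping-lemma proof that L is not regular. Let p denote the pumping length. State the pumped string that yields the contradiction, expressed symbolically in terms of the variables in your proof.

0^{2^p+k}

Assume L is regular. Let p be the pumping length given by the pumping lemma.
Take w = 0^{2^p} ∈ L with |w| = 2^p ≥ p.
By the pumping lemma, w = xyz with |xy| ≤ p and |y| ≥ 1.
Then y = 0^k for some k with 1 ≤ k ≤ p.
Pump with i = 2: xy^2z = 0^{2^p+k}. Since 1 ≤ k ≤ p < 2^p, we have 2^p < 2^p+k < 2^{p+1}, so 2^p+k is not a power of 2. So xy^2z ∉ L.
Contradiction. Therefore L is not regular.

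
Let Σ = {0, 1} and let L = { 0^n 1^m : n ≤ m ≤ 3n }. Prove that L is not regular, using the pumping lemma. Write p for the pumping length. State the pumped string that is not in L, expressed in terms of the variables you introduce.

0^{p+k} 1^p

Toward a contradiction, assume L is regular with pumping length p.
Take w = 0^p 1^p ∈ L (since p ≤ p ≤ 3p), with |w| = 2p ≥ p.
Write w = xyz as guaranteed by the lemma, with |xy| ≤ p and y is nonempty.
Since the first p symbols of w are all 0's and |xy| ≤ p, y lies entirely in the leading 0-block: y = 0^k for some k with 1 ≤ k ≤ p.
Pump with i = 2: xy^2z = 0^{p+k} 1^p. Now n = p+k > p = m, so the condition n ≤ m fails. Thus xy^2z ∉ L.
This is a contradiction; hence L is not regular.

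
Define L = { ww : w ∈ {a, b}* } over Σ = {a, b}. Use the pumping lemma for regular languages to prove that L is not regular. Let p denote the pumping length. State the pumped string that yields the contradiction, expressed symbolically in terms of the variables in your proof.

a^{p+k} b^p a^p b^p

Toward a contradiction, assume L is regular with pumping length p.
Take w = a^p b^p a^p b^p = uu where u = a^pb^p; then w ∈ L and |w| = 4p ≥ p.
By the pumping lemma, w = xyz with |xy| ≤ p and |y| ≥ 1.
Because |xy| ≤ p and w begins with p copies of a, we have y = a^k with 1 ≤ k ≤ p.
Pump with i = 2: xy^2z = a^{p+k} b^p a^p b^p, of length 4p+k. Suppose this equals vv. The string starts with a and ends with b, so v does too; thus the boundary between the two copies of v is a b→a transition. There is exactly one such transition, at position 2p+k, so |v| = 2p+k and |vv| = 4p+2k ≠ 4p+k since k ≥ 1. So xy^2z ∉ L.
Contradiction. Therefore L is not regular.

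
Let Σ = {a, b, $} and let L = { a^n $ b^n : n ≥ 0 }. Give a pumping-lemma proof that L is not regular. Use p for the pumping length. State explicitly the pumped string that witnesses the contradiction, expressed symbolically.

a^{p+k} $ b^p

Assume L is regular. Let p be the pumping length given by the pumping lemma.
Take w = a^p $ b^p ∈ L with |w| = 2p+1 ≥ p.
Write w = xyz as guaranteed by the lemma, with |xy| ≤ p and |y| ≥ 1.
The first p characters of w are a's, so xy (and hence y) consists only of a's. Write y = a^k, 1 ≤ k ≤ p.
Pump with i = 2: xy^2z = a^{p+k} $ b^p, which would require p+k = p. But k ≥ 1, so xy^2z ∉ L.
Contradiction. Therefore L is not regular.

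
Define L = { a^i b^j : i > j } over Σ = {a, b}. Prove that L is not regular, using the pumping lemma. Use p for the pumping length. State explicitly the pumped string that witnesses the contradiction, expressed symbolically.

Suppose for contradiction that L is regular, and let p be the pumping length.
Choose w = a^{p+1} b^p ∈ L, with |w| = 2p+1 ≥ p.
By the pumping lemma, w = xyz with |xy| ≤ p and y is nonempty.
Since the first p symbols of w are all a's and |xy| ≤ p, y lies entirely in the leading a-block: y = a^k for some k with 1 ≤ k ≤ p.
Consider xy^0z = xz = a^{p+1-k} b^p. Since k ≥ 1, the a-count p+1-k is at most p, so i > j fails; thus xz ∉ L.
This is a contradiction; hence L is not regular.

a^{p+1-k} b^p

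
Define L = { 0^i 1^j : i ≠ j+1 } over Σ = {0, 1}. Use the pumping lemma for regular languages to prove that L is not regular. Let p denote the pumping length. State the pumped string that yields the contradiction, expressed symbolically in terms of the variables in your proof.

0^{p+p!} 1^{p+p!-1}

Toward a contradiction, assume L is regular with pumping length p.
Choose w = 0^p 1^{p+p!-1}. Since p ≠ (p+p!-1)+1 = p+p!, w ∈ L; and |w| ≥ p.
By the pumping lemma, w = xyz with |xy| ≤ p and |y| ≥ 1.
Because |xy| ≤ p and w begins with p copies of 0, we have y = 0^k with 1 ≤ k ≤ p.
Since 1 ≤ k ≤ p, k divides p!; set t = 1 + p!/k. Then xy^t z has p + (p!/k)·k = p + p! copies of 0. Now the 0-count is p+p! and (1-count)+1 = (p+p!-1)+1 = p+p!, so i ≠ j+1 fails. So xy^t z = 0^{p+p!} 1^{p+p!-1} ∉ L.
This contradicts the pumping lemma, so L is not regular.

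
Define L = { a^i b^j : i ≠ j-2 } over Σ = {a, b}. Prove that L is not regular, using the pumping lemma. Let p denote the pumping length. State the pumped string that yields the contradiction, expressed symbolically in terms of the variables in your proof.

a^{p+p!} b^{p+p!+2}

Suppose for contradiction that L is regular, and let p be the pumping length.
Choose w = a^p b^{p+p!+2}. Since p ≠ (p+p!+2)-2 = p+p!, w ∈ L; and |w| ≥ p.
The pumping lemma gives a decomposition w = xyz where |xy| ≤ p and |y| > 0.
The first p characters of w are a's, so xy (and hence y) consists only of a's. Write y = a^k, 1 ≤ k ≤ p.
Since 1 ≤ k ≤ p, k divides p!; set t = 1 + p!/k. Then xy^t z has p + (p!/k)·k = p + p! copies of a. Now the a-count is p+p! and (b-count)-2 = (p+p!+2)-2 = p+p!, so i ≠ j-2 fails. So xy^t z = a^{p+p!} b^{p+p!+2} ∉ L.
Contradiction. Therefore L is not regular.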